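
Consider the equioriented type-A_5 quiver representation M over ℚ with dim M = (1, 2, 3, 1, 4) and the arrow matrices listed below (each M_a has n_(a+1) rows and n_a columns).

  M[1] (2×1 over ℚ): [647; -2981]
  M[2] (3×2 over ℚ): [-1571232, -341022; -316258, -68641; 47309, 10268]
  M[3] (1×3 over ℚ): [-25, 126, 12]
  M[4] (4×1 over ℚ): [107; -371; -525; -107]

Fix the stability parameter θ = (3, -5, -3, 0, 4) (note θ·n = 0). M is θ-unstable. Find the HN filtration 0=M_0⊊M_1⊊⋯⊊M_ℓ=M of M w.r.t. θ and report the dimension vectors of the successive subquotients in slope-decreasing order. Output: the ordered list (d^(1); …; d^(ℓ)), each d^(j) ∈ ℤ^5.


Barcode: M ≅ I[1,3], I[2,3], I[3,5], I[5,5]^3. HN layers by μ_θ (5 steps, strictly decreasing):
  μ^(1)=4; μ^(2)=0; μ^(3)=-5/3; μ^(4)=-3; μ^(5)=-5

((0, 0, 0, 0, 4); (0, 0, 0, 1, 0); (1, 1, 1, 0, 0); (0, 0, 2, 0, 0); (0, 1, 0, 0, 0))


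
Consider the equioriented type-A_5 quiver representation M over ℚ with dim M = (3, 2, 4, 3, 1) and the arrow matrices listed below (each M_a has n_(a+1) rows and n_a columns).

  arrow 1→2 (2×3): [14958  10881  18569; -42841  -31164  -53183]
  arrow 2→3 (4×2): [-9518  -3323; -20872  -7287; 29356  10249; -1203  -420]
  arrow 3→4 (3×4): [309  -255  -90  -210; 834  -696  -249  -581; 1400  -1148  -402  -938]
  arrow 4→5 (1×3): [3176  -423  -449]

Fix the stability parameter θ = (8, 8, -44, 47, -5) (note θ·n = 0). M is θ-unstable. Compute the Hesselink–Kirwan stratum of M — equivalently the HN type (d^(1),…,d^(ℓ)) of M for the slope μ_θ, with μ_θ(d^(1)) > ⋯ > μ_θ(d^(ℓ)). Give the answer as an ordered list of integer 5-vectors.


Barcode: M ≅ I[1,1], I[1,3], I[1,5], I[3,3], I[3,4], I[4,4]. HN layers by μ_θ (5 steps, strictly decreasing):
  μ^(1)=47; μ^(2)=21; μ^(3)=8; μ^(4)=-28/3; μ^(5)=-44

((0, 0, 0, 2, 0); (0, 0, 0, 1, 1); (1, 0, 0, 0, 0); (2, 2, 2, 0, 0); (0, 0, 2, 0, 0))


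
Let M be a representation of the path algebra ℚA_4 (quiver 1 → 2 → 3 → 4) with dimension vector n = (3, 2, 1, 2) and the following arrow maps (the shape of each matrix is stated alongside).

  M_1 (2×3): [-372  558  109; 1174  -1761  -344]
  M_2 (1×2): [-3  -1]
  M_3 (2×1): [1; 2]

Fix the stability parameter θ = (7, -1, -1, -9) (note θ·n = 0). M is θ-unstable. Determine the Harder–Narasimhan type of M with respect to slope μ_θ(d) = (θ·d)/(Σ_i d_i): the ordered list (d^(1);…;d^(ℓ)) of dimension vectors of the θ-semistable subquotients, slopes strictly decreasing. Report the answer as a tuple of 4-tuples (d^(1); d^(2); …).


Interval decomposition of M: I[1,1], I[1,2], I[1,4], I[4,4].
HN type (ℓ=4): μ^(1)=7; μ^(2)=3; μ^(3)=-1; μ^(4)=-9

((1, 0, 0, 0); (1, 1, 0, 0); (1, 1, 1, 1); (0, 0, 0, 1))


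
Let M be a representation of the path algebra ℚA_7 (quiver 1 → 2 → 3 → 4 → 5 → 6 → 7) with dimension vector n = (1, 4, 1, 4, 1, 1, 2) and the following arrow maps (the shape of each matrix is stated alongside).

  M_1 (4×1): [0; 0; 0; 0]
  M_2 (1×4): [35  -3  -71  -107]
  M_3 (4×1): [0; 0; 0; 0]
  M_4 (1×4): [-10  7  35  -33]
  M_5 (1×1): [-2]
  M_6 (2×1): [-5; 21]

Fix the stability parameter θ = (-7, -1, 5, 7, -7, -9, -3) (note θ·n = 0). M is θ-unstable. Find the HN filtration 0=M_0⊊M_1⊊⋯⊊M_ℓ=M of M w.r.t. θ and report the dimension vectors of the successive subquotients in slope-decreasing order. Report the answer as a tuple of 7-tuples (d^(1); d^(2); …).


Barcode: M ≅ I[1,1], I[2,2]^3, I[2,3], I[4,4]^3, I[4,7], I[7,7]. HN layers by μ_θ (5 steps, strictly decreasing):
  μ^(1)=7; μ^(2)=5; μ^(3)=-1; μ^(4)=-3; μ^(5)=-7

((0, 0, 0, 3, 0, 0, 0); (0, 0, 1, 0, 0, 0, 0); (0, 4, 0, 0, 0, 0, 0); (0, 0, 0, 1, 1, 1, 2); (1, 0, 0, 0, 0, 0, 0))


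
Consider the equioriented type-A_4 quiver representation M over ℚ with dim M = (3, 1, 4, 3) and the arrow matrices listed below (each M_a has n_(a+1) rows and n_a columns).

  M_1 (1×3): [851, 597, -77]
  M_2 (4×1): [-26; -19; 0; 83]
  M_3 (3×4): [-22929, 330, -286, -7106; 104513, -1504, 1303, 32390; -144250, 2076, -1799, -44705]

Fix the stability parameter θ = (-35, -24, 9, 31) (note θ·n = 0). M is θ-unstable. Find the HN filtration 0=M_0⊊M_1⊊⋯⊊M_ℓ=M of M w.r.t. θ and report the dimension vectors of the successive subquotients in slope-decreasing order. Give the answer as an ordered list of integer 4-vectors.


Barcode: M ≅ I[1,1]^2, I[1,4], I[3,3], I[3,4]^2. HN layers by μ_θ (4 steps, strictly decreasing):
  μ^(1)=31; μ^(2)=9; μ^(3)=-24; μ^(4)=-35

((0, 0, 0, 3); (0, 0, 4, 0); (0, 1, 0, 0); (3, 0, 0, 0))


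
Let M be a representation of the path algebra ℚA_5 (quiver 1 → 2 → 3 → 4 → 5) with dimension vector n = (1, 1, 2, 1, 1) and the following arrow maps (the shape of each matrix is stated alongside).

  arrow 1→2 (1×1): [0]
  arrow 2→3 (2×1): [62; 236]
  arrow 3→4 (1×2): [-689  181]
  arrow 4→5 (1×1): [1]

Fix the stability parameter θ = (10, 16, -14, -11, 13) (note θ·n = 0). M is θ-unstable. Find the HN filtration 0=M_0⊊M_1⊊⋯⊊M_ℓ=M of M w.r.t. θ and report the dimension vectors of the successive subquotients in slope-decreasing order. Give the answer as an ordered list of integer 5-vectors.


Interval decomposition of M: I[1,1], I[2,5], I[3,3].
HN type (ℓ=4): μ^(1)=13; μ^(2)=10; μ^(3)=-3; μ^(4)=-14

((0, 0, 0, 0, 1); (1, 0, 0, 0, 0); (0, 1, 1, 1, 0); (0, 0, 1, 0, 0))


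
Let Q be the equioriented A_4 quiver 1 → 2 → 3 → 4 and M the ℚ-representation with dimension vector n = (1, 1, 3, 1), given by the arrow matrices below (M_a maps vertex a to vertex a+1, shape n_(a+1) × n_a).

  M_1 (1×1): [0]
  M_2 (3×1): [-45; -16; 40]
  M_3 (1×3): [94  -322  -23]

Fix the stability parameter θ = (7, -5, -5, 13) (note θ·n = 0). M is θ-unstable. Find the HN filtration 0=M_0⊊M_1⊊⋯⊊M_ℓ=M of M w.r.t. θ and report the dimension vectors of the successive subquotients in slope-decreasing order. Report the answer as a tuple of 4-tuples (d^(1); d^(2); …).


Interval decomposition of M: I[1,1], I[2,4], I[3,3]^2.
HN type (ℓ=3): μ^(1)=13; μ^(2)=7; μ^(3)=-5

((0, 0, 0, 1); (1, 0, 0, 0); (0, 1, 3, 0))


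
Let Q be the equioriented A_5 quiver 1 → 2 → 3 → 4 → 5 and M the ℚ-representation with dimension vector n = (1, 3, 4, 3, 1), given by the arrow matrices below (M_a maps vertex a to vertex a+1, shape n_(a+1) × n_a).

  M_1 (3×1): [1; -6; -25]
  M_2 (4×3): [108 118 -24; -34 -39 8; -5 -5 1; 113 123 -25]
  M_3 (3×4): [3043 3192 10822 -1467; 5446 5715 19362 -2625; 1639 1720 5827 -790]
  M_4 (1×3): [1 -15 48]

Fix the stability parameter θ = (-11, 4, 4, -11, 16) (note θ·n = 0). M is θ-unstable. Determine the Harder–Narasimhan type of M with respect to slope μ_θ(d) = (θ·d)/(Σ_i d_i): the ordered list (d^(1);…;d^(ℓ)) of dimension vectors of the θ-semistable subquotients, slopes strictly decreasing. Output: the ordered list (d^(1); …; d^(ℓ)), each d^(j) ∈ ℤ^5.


Via rank(M_{q-1}∘⋯∘M_p): M ≅ I[1,2], I[2,4], I[2,5], I[3,3], I[3,4].
μ_θ-semistable layers: μ^(1)=16; μ^(2)=4; μ^(3)=-1; μ^(4)=-7/2; μ^(5)=-11

((0, 0, 0, 0, 1); (0, 1, 1, 0, 0); (0, 2, 2, 2, 0); (0, 0, 1, 1, 0); (1, 0, 0, 0, 0))


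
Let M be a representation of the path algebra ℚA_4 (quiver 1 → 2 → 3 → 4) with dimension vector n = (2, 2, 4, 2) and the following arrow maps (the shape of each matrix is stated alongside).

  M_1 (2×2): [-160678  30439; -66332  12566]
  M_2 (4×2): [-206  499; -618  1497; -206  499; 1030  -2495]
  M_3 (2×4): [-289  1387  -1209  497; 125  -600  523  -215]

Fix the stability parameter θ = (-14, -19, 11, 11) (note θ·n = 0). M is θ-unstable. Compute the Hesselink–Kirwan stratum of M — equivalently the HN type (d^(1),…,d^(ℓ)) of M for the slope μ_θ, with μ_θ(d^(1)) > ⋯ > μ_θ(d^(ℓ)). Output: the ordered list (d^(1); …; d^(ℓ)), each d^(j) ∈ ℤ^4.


Barcode: M ≅ I[1,1], I[1,2], I[2,4], I[3,3]^2, I[3,4]. HN layers by μ_θ (4 steps, strictly decreasing):
  μ^(1)=11; μ^(2)=-14; μ^(3)=-33/2; μ^(4)=-19

((0, 0, 4, 2); (1, 0, 0, 0); (1, 1, 0, 0); (0, 1, 0, 0))


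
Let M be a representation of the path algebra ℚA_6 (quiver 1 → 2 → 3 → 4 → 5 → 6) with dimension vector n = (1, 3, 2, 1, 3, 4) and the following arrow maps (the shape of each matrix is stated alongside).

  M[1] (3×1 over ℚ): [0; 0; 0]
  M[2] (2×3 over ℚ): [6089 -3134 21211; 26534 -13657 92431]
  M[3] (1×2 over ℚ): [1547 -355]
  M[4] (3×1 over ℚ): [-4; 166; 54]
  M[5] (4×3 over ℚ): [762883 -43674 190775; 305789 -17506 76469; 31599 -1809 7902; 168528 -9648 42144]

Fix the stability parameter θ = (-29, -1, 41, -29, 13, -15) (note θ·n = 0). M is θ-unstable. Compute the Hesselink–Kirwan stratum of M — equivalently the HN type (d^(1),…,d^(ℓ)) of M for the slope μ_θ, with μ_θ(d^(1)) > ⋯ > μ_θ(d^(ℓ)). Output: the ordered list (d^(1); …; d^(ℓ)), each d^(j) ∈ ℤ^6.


Barcode: M ≅ I[1,1], I[2,2], I[2,3], I[2,6], I[5,5], I[5,6], I[6,6]^2. HN layers by μ_θ (6 steps, strictly decreasing):
  μ^(1)=41; μ^(2)=13; μ^(3)=5/2; μ^(4)=-1; μ^(5)=-15; μ^(6)=-29

((0, 0, 1, 0, 0, 0); (0, 0, 0, 0, 1, 0); (0, 0, 1, 1, 1, 1); (0, 3, 0, 0, 1, 1); (0, 0, 0, 0, 0, 2); (1, 0, 0, 0, 0, 0))


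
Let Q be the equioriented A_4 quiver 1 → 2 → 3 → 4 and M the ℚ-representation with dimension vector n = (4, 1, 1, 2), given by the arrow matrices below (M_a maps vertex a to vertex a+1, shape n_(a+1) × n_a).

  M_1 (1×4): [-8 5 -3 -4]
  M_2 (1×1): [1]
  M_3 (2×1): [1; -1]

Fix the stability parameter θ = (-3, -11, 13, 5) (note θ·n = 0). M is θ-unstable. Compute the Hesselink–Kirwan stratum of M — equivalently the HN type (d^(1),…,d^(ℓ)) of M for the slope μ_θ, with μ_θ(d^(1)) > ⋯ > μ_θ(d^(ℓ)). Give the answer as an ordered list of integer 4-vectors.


Via rank(M_{q-1}∘⋯∘M_p): M ≅ I[1,1]^3, I[1,4], I[4,4].
μ_θ-semistable layers: μ^(1)=9; μ^(2)=5; μ^(3)=-3; μ^(4)=-7

((0, 0, 1, 1); (0, 0, 0, 1); (3, 0, 0, 0); (1, 1, 0, 0))


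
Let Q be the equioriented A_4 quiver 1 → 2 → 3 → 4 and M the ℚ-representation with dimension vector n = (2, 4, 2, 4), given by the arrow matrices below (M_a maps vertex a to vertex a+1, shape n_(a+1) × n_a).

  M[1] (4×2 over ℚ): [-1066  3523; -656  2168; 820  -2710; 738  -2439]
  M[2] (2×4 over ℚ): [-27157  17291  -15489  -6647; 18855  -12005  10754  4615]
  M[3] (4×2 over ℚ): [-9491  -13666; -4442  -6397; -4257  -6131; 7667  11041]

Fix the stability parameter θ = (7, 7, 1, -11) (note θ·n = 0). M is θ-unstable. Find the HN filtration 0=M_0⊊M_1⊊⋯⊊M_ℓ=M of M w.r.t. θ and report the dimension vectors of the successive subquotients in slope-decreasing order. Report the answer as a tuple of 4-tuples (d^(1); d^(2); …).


Via rank(M_{q-1}∘⋯∘M_p): M ≅ I[1,1], I[1,2], I[2,2], I[2,4]^2, I[4,4]^2.
μ_θ-semistable layers: μ^(1)=7; μ^(2)=-1; μ^(3)=-11

((2, 2, 0, 0); (0, 2, 2, 2); (0, 0, 0, 2))


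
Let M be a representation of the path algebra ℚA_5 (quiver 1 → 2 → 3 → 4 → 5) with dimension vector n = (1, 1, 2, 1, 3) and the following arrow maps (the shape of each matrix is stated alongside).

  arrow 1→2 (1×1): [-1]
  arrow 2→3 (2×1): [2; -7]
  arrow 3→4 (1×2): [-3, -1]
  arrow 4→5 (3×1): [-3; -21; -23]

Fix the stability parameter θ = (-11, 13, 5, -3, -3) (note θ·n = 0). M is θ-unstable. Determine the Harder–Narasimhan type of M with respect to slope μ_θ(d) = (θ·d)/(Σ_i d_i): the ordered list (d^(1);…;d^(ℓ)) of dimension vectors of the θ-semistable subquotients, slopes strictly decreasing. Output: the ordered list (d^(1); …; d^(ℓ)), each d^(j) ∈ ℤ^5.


Interval decomposition of M: I[1,5], I[3,3], I[5,5]^2.
HN type (ℓ=4): μ^(1)=5; μ^(2)=3; μ^(3)=-3; μ^(4)=-11

((0, 0, 1, 0, 0); (0, 1, 1, 1, 1); (0, 0, 0, 0, 2); (1, 0, 0, 0, 0))


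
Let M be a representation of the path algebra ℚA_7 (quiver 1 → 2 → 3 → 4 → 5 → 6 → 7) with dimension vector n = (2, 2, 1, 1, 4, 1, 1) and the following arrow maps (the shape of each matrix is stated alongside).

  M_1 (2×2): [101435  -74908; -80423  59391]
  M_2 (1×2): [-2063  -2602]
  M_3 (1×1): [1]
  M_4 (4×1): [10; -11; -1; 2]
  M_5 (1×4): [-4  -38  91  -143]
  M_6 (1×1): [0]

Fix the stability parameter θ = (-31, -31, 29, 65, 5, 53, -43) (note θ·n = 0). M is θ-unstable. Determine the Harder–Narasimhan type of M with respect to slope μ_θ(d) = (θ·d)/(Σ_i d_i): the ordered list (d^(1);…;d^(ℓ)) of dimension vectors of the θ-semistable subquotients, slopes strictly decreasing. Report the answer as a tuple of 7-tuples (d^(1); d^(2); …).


Barcode: M ≅ I[1,2], I[1,6], I[5,5]^3, I[7,7]. HN layers by μ_θ (6 steps, strictly decreasing):
  μ^(1)=53; μ^(2)=35; μ^(3)=29; μ^(4)=5; μ^(5)=-31; μ^(6)=-43

((0, 0, 0, 0, 0, 1, 0); (0, 0, 0, 1, 1, 0, 0); (0, 0, 1, 0, 0, 0, 0); (0, 0, 0, 0, 3, 0, 0); (2, 2, 0, 0, 0, 0, 0); (0, 0, 0, 0, 0, 0, 1))


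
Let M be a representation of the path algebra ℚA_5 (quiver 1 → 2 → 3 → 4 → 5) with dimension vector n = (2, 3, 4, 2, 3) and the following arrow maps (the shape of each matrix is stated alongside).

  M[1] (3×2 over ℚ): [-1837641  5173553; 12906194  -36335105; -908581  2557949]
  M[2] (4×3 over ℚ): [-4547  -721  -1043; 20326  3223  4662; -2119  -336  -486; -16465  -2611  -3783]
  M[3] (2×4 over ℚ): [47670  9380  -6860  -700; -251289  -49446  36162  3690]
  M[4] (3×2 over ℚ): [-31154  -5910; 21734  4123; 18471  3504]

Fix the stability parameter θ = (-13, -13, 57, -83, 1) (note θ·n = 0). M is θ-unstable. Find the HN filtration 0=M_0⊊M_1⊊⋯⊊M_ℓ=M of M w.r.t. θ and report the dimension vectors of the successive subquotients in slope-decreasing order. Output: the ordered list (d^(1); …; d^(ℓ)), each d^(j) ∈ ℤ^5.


Interval decomposition of M: I[1,3], I[1,5], I[2,3], I[3,3], I[4,5], I[5,5].
HN type (ℓ=4): μ^(1)=57; μ^(2)=1; μ^(3)=-13; μ^(4)=-83

((0, 0, 3, 0, 0); (0, 0, 0, 0, 3); (2, 3, 1, 1, 0); (0, 0, 0, 1, 0))


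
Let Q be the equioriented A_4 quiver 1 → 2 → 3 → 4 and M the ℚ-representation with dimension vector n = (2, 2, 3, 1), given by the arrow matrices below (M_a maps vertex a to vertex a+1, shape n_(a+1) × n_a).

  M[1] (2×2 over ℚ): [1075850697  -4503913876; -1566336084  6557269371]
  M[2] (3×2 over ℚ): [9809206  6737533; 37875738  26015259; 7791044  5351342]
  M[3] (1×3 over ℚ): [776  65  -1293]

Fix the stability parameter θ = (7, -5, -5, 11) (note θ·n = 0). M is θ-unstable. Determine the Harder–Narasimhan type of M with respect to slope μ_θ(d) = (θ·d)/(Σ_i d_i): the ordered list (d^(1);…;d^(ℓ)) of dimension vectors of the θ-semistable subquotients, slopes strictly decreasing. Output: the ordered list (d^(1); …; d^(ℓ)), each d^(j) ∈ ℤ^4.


Interval decomposition of M: I[1,2], I[1,4], I[3,3]^2.
HN type (ℓ=4): μ^(1)=11; μ^(2)=1; μ^(3)=-1; μ^(4)=-5

((0, 0, 0, 1); (1, 1, 0, 0); (1, 1, 1, 0); (0, 0, 2, 0))


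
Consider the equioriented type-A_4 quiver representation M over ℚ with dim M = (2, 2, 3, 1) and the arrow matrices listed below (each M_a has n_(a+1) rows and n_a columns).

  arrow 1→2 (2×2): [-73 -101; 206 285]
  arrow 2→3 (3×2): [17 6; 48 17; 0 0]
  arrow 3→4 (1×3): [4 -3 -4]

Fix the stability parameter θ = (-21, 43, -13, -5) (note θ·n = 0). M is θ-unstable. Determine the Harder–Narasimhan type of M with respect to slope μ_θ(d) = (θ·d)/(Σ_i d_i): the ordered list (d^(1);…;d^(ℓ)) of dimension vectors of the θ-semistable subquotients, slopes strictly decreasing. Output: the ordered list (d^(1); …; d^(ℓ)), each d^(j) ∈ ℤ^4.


Interval decomposition of M: I[1,3], I[1,4], I[3,3].
HN type (ℓ=4): μ^(1)=15; μ^(2)=25/3; μ^(3)=-13; μ^(4)=-21

((0, 1, 1, 0); (0, 1, 1, 1); (0, 0, 1, 0); (2, 0, 0, 0))


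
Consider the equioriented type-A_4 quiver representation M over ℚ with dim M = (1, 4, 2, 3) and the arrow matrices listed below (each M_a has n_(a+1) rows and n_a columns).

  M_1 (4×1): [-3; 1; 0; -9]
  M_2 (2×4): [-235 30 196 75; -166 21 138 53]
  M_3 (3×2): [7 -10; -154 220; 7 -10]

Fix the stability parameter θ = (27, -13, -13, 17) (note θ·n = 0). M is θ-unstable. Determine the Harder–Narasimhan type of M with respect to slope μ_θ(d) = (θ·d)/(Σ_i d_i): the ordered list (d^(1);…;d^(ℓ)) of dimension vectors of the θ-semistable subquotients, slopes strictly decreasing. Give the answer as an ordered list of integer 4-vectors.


Interval decomposition of M: I[1,3], I[2,2]^2, I[2,4], I[4,4]^2.
HN type (ℓ=3): μ^(1)=17; μ^(2)=1/3; μ^(3)=-13

((0, 0, 0, 3); (1, 1, 1, 0); (0, 3, 1, 0))


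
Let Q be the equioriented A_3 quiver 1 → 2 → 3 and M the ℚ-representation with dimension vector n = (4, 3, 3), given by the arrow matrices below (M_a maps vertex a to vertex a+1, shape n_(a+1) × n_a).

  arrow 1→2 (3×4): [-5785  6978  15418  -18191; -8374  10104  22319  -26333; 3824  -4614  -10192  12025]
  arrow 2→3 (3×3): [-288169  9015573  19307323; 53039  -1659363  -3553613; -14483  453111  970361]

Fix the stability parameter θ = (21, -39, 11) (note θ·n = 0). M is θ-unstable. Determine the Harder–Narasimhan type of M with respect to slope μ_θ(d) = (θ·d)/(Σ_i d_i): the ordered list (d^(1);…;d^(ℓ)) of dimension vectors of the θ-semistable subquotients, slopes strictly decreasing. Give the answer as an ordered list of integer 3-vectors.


Via rank(M_{q-1}∘⋯∘M_p): M ≅ I[1,1], I[1,2]^2, I[1,3], I[3,3]^2.
μ_θ-semistable layers: μ^(1)=21; μ^(2)=11; μ^(3)=-9

((1, 0, 0); (0, 0, 3); (3, 3, 0))


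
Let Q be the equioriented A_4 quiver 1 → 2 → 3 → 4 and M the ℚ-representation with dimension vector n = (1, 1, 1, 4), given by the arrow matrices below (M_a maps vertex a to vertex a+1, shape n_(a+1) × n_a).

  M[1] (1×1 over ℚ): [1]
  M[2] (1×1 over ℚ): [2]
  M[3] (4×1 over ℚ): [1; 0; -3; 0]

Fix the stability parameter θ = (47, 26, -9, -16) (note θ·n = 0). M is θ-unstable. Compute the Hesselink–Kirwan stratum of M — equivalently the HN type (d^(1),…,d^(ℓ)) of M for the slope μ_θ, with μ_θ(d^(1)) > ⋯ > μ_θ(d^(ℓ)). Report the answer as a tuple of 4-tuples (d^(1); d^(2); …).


Interval decomposition of M: I[1,4], I[4,4]^3.
HN type (ℓ=2): μ^(1)=12; μ^(2)=-16

((1, 1, 1, 1); (0, 0, 0, 3))


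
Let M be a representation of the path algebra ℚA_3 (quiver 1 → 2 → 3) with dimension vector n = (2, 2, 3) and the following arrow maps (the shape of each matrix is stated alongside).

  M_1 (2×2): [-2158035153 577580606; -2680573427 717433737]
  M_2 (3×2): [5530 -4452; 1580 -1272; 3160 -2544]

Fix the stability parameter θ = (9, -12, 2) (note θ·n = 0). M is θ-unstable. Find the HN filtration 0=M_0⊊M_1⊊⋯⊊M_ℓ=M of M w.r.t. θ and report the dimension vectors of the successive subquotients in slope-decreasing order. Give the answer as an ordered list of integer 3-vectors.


Barcode: M ≅ I[1,2], I[1,3], I[3,3]^2. HN layers by μ_θ (2 steps, strictly decreasing):
  μ^(1)=2; μ^(2)=-3/2

((0, 0, 3); (2, 2, 0))


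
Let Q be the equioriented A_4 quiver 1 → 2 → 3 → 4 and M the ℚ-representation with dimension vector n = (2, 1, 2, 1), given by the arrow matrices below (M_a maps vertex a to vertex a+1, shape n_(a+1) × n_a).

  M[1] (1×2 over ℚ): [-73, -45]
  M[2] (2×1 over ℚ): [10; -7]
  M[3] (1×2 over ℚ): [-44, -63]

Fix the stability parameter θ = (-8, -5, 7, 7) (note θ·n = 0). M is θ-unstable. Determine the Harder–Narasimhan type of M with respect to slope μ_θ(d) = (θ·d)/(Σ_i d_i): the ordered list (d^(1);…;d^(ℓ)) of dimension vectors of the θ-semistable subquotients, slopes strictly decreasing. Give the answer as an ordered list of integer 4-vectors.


Via rank(M_{q-1}∘⋯∘M_p): M ≅ I[1,1], I[1,4], I[3,3].
μ_θ-semistable layers: μ^(1)=7; μ^(2)=-5; μ^(3)=-8

((0, 0, 2, 1); (0, 1, 0, 0); (2, 0, 0, 0))


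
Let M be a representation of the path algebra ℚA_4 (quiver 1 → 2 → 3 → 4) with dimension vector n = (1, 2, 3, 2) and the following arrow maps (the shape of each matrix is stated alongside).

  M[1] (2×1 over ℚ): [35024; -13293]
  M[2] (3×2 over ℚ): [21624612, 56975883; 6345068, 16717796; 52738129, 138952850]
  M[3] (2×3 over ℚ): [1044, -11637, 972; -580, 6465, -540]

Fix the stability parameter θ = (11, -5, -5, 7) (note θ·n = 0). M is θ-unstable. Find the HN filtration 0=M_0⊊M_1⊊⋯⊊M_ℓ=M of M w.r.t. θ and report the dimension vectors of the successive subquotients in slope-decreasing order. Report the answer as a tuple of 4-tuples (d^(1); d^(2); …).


Interval decomposition of M: I[1,3], I[2,3], I[3,4], I[4,4].
HN type (ℓ=3): μ^(1)=7; μ^(2)=1/3; μ^(3)=-5

((0, 0, 0, 2); (1, 1, 1, 0); (0, 1, 2, 0))


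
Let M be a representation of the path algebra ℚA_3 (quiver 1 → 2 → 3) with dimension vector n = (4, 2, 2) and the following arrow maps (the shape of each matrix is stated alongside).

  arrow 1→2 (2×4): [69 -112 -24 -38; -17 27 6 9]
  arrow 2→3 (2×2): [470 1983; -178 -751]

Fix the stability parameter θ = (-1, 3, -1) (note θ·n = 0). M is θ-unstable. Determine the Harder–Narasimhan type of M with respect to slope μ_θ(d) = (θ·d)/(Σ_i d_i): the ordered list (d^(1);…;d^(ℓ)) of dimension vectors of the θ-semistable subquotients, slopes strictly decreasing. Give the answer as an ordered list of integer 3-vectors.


Via rank(M_{q-1}∘⋯∘M_p): M ≅ I[1,1]^2, I[1,3]^2.
μ_θ-semistable layers: μ^(1)=1; μ^(2)=-1

((0, 2, 2); (4, 0, 0))


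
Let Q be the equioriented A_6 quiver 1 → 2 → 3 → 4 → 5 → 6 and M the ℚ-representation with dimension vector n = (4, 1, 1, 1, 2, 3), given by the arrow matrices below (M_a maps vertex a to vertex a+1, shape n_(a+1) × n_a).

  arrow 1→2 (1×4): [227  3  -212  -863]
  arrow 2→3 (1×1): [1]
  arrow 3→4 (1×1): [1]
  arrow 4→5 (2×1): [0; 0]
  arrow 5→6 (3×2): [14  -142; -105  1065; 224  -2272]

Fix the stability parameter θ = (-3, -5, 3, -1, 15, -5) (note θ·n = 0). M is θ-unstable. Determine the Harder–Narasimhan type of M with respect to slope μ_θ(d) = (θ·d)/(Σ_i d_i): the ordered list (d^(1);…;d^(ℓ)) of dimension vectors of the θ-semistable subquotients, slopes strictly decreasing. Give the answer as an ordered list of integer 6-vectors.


Barcode: M ≅ I[1,1]^3, I[1,4], I[5,5], I[5,6], I[6,6]^2. HN layers by μ_θ (6 steps, strictly decreasing):
  μ^(1)=15; μ^(2)=5; μ^(3)=1; μ^(4)=-3; μ^(5)=-4; μ^(6)=-5

((0, 0, 0, 0, 1, 0); (0, 0, 0, 0, 1, 1); (0, 0, 1, 1, 0, 0); (3, 0, 0, 0, 0, 0); (1, 1, 0, 0, 0, 0); (0, 0, 0, 0, 0, 2))


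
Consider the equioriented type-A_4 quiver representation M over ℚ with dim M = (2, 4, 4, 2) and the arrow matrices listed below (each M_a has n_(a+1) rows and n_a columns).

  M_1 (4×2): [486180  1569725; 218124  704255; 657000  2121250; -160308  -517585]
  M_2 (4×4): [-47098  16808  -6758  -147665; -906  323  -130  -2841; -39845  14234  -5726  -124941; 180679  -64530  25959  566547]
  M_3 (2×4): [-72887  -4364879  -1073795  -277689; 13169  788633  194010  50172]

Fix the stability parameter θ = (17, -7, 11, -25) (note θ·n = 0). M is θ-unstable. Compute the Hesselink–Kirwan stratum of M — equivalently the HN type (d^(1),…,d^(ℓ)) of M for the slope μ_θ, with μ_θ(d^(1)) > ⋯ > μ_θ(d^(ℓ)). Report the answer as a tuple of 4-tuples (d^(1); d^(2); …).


Via rank(M_{q-1}∘⋯∘M_p): M ≅ I[1,1], I[1,4], I[2,3]^2, I[2,4].
μ_θ-semistable layers: μ^(1)=17; μ^(2)=11; μ^(3)=-1; μ^(4)=-7

((1, 0, 0, 0); (0, 0, 2, 0); (1, 1, 1, 1); (0, 3, 1, 1))


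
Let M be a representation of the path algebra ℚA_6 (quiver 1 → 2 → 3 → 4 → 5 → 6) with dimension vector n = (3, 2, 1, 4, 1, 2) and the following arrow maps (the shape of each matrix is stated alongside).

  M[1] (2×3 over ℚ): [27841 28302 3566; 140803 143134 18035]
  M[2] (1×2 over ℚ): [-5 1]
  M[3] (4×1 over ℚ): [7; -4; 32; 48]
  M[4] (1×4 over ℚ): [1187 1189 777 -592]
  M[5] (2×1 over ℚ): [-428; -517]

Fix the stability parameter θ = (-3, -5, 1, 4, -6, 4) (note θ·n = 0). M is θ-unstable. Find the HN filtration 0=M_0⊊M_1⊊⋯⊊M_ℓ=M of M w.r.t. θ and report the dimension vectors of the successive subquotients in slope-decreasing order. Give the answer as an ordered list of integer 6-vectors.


Interval decomposition of M: I[1,1], I[1,2], I[1,6], I[4,4]^3, I[6,6].
HN type (ℓ=4): μ^(1)=4; μ^(2)=-1/3; μ^(3)=-3; μ^(4)=-4

((0, 0, 0, 3, 0, 2); (0, 0, 1, 1, 1, 0); (1, 0, 0, 0, 0, 0); (2, 2, 0, 0, 0, 0))


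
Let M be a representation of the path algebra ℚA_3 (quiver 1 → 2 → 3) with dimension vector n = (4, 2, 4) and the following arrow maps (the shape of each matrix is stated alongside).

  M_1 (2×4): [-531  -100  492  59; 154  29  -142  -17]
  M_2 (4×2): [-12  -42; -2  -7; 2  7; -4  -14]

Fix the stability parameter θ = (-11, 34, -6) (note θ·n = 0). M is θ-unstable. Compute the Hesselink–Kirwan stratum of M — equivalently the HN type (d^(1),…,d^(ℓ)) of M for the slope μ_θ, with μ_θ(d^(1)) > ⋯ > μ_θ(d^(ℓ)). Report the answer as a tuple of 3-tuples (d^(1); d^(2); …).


Barcode: M ≅ I[1,1]^2, I[1,2], I[1,3], I[3,3]^3. HN layers by μ_θ (4 steps, strictly decreasing):
  μ^(1)=34; μ^(2)=14; μ^(3)=-6; μ^(4)=-11

((0, 1, 0); (0, 1, 1); (0, 0, 3); (4, 0, 0))


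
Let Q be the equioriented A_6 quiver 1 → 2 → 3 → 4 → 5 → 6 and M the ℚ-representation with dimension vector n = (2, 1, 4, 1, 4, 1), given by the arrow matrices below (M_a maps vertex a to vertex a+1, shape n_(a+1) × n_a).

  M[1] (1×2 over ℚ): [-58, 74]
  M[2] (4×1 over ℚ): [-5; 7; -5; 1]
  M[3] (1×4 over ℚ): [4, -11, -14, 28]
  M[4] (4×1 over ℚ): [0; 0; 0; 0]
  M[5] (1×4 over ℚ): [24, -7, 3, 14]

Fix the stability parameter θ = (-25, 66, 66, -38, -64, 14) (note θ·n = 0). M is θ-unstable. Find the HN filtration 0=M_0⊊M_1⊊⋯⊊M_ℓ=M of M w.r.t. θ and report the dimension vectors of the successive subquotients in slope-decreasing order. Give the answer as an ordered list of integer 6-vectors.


Barcode: M ≅ I[1,1], I[1,4], I[3,3]^3, I[5,5]^3, I[5,6]. HN layers by μ_θ (5 steps, strictly decreasing):
  μ^(1)=66; μ^(2)=94/3; μ^(3)=14; μ^(4)=-25; μ^(5)=-64

((0, 0, 3, 0, 0, 0); (0, 1, 1, 1, 0, 0); (0, 0, 0, 0, 0, 1); (2, 0, 0, 0, 0, 0); (0, 0, 0, 0, 4, 0))


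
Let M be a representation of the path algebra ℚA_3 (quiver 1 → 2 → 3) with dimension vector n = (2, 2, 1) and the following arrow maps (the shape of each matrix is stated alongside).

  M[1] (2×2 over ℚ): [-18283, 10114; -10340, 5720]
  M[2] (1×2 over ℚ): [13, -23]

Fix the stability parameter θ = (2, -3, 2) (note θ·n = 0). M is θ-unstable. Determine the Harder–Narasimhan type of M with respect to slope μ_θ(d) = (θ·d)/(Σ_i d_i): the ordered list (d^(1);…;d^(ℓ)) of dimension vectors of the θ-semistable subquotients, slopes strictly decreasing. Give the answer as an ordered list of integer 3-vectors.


Interval decomposition of M: I[1,1], I[1,3], I[2,2].
HN type (ℓ=3): μ^(1)=2; μ^(2)=-1/2; μ^(3)=-3

((1, 0, 1); (1, 1, 0); (0, 1, 0))


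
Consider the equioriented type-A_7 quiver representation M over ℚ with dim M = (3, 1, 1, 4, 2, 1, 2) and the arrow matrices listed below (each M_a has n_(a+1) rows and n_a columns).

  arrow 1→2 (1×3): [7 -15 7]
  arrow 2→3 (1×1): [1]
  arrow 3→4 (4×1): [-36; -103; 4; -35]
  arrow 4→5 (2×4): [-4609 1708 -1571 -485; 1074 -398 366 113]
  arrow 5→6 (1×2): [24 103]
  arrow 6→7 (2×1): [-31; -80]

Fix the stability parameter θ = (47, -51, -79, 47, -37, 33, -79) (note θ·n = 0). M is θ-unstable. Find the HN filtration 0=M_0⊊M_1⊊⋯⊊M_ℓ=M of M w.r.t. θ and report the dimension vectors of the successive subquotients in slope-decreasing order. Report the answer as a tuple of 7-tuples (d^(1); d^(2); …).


Interval decomposition of M: I[1,1]^2, I[1,7], I[4,4]^2, I[4,5], I[7,7].
HN type (ℓ=5): μ^(1)=47; μ^(2)=5; μ^(3)=-9; μ^(4)=-83/3; μ^(5)=-79

((2, 0, 0, 2, 0, 0, 0); (0, 0, 0, 1, 1, 0, 0); (0, 0, 0, 1, 1, 1, 1); (1, 1, 1, 0, 0, 0, 0); (0, 0, 0, 0, 0, 0, 1))


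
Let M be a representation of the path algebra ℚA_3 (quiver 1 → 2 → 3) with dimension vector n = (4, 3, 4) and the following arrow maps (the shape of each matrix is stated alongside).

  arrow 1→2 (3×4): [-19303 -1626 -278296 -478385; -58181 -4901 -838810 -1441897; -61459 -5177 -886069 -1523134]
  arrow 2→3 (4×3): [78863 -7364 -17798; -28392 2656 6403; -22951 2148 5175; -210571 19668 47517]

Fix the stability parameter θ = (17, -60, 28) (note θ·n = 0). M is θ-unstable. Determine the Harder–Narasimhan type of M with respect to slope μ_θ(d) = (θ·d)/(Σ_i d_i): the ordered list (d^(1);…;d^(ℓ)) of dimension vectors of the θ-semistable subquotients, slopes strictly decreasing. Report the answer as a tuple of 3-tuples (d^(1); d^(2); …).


Barcode: M ≅ I[1,1], I[1,2], I[1,3]^2, I[3,3]^2. HN layers by μ_θ (3 steps, strictly decreasing):
  μ^(1)=28; μ^(2)=17; μ^(3)=-43/2

((0, 0, 4); (1, 0, 0); (3, 3, 0))


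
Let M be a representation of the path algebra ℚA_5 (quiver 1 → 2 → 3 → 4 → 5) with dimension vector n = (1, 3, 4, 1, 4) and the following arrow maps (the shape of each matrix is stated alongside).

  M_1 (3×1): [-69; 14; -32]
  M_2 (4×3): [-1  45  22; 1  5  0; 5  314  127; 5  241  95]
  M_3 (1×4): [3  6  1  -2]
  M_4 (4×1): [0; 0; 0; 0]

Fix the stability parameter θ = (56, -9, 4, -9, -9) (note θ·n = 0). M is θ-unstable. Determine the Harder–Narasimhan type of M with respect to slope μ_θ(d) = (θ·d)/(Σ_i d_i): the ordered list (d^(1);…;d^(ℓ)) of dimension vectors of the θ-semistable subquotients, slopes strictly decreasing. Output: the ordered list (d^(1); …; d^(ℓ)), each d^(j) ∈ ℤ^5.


Via rank(M_{q-1}∘⋯∘M_p): M ≅ I[1,3], I[2,3], I[2,4], I[3,3], I[5,5]^4.
μ_θ-semistable layers: μ^(1)=17; μ^(2)=4; μ^(3)=-5/2; μ^(4)=-9

((1, 1, 1, 0, 0); (0, 0, 2, 0, 0); (0, 0, 1, 1, 0); (0, 2, 0, 0, 4))


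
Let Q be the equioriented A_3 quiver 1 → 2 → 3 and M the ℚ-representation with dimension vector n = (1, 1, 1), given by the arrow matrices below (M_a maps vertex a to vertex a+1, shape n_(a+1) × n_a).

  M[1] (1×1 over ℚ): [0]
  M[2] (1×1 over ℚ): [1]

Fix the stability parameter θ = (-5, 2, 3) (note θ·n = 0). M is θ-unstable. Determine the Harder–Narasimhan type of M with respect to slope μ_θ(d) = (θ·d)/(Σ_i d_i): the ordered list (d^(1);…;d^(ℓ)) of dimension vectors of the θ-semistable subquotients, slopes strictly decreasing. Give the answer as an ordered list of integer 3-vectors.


Via rank(M_{q-1}∘⋯∘M_p): M ≅ I[1,1], I[2,3].
μ_θ-semistable layers: μ^(1)=3; μ^(2)=2; μ^(3)=-5

((0, 0, 1); (0, 1, 0); (1, 0, 0))


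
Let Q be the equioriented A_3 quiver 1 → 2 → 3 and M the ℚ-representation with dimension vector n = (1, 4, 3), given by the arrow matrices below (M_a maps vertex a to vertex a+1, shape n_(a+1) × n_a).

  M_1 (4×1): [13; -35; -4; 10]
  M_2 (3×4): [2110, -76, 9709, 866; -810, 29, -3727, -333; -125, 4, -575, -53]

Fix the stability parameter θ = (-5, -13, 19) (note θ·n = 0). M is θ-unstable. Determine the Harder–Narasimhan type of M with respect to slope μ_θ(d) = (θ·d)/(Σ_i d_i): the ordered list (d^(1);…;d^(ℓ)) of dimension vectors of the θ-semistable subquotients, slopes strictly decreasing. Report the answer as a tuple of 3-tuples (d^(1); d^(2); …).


Interval decomposition of M: I[1,3], I[2,2], I[2,3]^2.
HN type (ℓ=3): μ^(1)=19; μ^(2)=-9; μ^(3)=-13

((0, 0, 3); (1, 1, 0); (0, 3, 0))


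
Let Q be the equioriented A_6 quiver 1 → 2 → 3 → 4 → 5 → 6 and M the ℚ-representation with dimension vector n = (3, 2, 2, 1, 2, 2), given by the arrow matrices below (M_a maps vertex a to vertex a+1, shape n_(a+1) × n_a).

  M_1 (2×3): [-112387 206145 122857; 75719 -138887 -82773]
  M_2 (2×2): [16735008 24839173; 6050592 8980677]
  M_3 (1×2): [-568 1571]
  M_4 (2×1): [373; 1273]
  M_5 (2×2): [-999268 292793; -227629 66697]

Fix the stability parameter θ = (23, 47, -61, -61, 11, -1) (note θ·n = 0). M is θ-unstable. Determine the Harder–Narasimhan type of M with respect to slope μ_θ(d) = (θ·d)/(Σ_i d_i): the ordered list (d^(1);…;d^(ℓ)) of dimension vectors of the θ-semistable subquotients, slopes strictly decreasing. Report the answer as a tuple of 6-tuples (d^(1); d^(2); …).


Barcode: M ≅ I[1,1], I[1,2], I[1,6], I[3,3], I[5,6]. HN layers by μ_θ (5 steps, strictly decreasing):
  μ^(1)=47; μ^(2)=23; μ^(3)=5; μ^(4)=-13; μ^(5)=-61

((0, 1, 0, 0, 0, 0); (2, 0, 0, 0, 0, 0); (0, 0, 0, 0, 2, 2); (1, 1, 1, 1, 0, 0); (0, 0, 1, 0, 0, 0))


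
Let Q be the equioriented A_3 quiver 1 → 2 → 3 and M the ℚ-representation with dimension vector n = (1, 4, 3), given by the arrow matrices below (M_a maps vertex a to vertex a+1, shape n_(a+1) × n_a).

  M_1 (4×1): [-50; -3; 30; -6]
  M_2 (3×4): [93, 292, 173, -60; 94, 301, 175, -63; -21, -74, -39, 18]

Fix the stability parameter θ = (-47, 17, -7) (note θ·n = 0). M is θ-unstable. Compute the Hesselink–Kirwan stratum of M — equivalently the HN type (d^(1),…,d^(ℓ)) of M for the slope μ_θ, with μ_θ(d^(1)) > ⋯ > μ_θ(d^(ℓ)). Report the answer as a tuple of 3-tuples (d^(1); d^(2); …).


Via rank(M_{q-1}∘⋯∘M_p): M ≅ I[1,3], I[2,2], I[2,3]^2.
μ_θ-semistable layers: μ^(1)=17; μ^(2)=5; μ^(3)=-47

((0, 1, 0); (0, 3, 3); (1, 0, 0))


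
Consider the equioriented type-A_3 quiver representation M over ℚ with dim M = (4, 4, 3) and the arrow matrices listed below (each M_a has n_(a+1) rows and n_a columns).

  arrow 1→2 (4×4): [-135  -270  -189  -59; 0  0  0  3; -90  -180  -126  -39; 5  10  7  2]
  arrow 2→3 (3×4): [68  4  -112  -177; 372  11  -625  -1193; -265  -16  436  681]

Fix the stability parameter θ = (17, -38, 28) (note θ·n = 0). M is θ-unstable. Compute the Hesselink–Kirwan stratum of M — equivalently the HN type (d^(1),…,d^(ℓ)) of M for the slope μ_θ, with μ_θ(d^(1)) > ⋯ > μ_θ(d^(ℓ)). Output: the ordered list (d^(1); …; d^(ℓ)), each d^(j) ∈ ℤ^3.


Via rank(M_{q-1}∘⋯∘M_p): M ≅ I[1,1]^2, I[1,3]^2, I[2,2], I[2,3].
μ_θ-semistable layers: μ^(1)=28; μ^(2)=17; μ^(3)=-21/2; μ^(4)=-38

((0, 0, 3); (2, 0, 0); (2, 2, 0); (0, 2, 0))


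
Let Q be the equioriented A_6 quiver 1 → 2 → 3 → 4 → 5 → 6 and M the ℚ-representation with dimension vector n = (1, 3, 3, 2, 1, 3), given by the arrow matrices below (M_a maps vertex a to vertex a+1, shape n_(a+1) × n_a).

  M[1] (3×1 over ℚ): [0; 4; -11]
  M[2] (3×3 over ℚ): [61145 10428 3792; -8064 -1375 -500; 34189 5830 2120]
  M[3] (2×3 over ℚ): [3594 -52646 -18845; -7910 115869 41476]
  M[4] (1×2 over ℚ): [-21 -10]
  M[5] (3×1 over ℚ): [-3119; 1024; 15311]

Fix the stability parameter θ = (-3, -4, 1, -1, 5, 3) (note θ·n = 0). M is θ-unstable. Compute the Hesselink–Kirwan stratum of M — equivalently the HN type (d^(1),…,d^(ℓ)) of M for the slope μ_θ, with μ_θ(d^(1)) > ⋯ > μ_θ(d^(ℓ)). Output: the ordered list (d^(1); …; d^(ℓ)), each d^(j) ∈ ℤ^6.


Barcode: M ≅ I[1,2], I[2,4], I[2,6], I[3,3], I[6,6]^2. HN layers by μ_θ (6 steps, strictly decreasing):
  μ^(1)=4; μ^(2)=3; μ^(3)=1; μ^(4)=0; μ^(5)=-7/2; μ^(6)=-4

((0, 0, 0, 0, 1, 1); (0, 0, 0, 0, 0, 2); (0, 0, 1, 0, 0, 0); (0, 0, 2, 2, 0, 0); (1, 1, 0, 0, 0, 0); (0, 2, 0, 0, 0, 0))


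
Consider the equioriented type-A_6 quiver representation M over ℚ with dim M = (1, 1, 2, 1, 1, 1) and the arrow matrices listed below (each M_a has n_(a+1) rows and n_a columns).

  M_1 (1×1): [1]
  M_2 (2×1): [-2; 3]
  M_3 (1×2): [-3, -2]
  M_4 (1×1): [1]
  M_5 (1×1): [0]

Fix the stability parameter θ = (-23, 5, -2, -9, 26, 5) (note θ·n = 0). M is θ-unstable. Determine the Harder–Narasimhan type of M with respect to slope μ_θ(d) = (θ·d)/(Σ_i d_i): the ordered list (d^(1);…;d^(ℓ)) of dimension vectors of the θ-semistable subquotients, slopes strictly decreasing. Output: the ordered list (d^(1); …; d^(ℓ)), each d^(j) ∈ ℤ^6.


Interval decomposition of M: I[1,3], I[3,5], I[6,6].
HN type (ℓ=5): μ^(1)=26; μ^(2)=5; μ^(3)=3/2; μ^(4)=-11/2; μ^(5)=-23

((0, 0, 0, 0, 1, 0); (0, 0, 0, 0, 0, 1); (0, 1, 1, 0, 0, 0); (0, 0, 1, 1, 0, 0); (1, 0, 0, 0, 0, 0))


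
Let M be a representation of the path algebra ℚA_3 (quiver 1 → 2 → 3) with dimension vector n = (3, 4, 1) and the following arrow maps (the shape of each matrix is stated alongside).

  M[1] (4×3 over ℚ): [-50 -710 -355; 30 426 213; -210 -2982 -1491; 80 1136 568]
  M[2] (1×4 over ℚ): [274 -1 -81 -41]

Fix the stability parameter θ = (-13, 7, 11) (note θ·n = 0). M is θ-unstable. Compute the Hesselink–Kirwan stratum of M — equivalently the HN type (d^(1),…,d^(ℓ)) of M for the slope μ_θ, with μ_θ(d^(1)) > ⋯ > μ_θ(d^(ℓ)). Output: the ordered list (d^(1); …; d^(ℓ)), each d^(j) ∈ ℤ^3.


Barcode: M ≅ I[1,1]^2, I[1,2], I[2,2]^2, I[2,3]. HN layers by μ_θ (3 steps, strictly decreasing):
  μ^(1)=11; μ^(2)=7; μ^(3)=-13

((0, 0, 1); (0, 4, 0); (3, 0, 0))


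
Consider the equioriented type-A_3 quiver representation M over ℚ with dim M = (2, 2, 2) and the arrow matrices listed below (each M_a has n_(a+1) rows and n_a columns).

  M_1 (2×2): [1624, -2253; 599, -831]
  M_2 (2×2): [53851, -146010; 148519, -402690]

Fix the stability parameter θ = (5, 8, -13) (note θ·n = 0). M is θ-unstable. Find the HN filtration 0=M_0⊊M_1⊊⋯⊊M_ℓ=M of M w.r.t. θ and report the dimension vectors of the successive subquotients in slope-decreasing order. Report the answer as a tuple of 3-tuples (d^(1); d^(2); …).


Via rank(M_{q-1}∘⋯∘M_p): M ≅ I[1,2], I[1,3], I[3,3].
μ_θ-semistable layers: μ^(1)=8; μ^(2)=5; μ^(3)=0; μ^(4)=-13

((0, 1, 0); (1, 0, 0); (1, 1, 1); (0, 0, 1))


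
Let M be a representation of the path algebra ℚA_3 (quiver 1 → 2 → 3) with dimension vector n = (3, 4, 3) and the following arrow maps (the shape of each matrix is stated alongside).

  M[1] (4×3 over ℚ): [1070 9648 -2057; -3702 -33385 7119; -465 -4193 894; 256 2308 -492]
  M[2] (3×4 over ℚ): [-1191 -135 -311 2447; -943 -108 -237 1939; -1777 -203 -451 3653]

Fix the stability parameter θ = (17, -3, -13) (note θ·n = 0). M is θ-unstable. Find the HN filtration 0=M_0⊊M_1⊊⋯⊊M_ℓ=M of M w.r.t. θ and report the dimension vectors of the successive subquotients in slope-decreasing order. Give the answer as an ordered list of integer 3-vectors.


Barcode: M ≅ I[1,3]^3, I[2,2]. HN layers by μ_θ (2 steps, strictly decreasing):
  μ^(1)=1/3; μ^(2)=-3

((3, 3, 3); (0, 1, 0))


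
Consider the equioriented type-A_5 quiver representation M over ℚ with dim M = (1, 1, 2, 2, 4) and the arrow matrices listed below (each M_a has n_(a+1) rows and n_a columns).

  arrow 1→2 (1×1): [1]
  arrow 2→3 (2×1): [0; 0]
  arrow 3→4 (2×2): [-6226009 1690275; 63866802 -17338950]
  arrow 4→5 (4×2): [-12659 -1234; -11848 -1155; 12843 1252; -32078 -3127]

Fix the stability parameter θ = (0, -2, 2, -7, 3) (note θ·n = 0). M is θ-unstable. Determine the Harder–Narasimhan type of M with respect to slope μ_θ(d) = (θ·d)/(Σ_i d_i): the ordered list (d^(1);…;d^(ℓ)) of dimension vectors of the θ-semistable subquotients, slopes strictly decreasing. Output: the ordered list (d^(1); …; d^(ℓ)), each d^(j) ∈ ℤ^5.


Via rank(M_{q-1}∘⋯∘M_p): M ≅ I[1,2], I[3,3], I[3,5], I[4,5], I[5,5]^2.
μ_θ-semistable layers: μ^(1)=3; μ^(2)=2; μ^(3)=-1; μ^(4)=-5/2; μ^(5)=-7

((0, 0, 0, 0, 4); (0, 0, 1, 0, 0); (1, 1, 0, 0, 0); (0, 0, 1, 1, 0); (0, 0, 0, 1, 0))


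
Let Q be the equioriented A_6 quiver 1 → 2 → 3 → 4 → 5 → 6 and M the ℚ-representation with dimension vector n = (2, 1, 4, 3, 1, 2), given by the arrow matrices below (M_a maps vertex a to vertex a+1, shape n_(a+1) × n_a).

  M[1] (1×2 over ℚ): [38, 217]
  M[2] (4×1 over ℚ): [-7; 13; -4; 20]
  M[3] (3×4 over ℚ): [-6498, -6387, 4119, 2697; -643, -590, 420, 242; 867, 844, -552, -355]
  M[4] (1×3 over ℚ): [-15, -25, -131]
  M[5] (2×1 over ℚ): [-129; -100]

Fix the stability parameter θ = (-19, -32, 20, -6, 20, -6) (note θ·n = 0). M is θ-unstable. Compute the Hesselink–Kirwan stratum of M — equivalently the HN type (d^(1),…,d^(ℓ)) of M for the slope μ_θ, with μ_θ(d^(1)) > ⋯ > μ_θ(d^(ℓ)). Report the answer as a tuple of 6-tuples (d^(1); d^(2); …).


Barcode: M ≅ I[1,1], I[1,6], I[3,3], I[3,4]^2, I[6,6]. HN layers by μ_θ (5 steps, strictly decreasing):
  μ^(1)=20; μ^(2)=7; μ^(3)=-6; μ^(4)=-19; μ^(5)=-51/2

((0, 0, 1, 0, 0, 0); (0, 0, 3, 3, 1, 1); (0, 0, 0, 0, 0, 1); (1, 0, 0, 0, 0, 0); (1, 1, 0, 0, 0, 0))
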